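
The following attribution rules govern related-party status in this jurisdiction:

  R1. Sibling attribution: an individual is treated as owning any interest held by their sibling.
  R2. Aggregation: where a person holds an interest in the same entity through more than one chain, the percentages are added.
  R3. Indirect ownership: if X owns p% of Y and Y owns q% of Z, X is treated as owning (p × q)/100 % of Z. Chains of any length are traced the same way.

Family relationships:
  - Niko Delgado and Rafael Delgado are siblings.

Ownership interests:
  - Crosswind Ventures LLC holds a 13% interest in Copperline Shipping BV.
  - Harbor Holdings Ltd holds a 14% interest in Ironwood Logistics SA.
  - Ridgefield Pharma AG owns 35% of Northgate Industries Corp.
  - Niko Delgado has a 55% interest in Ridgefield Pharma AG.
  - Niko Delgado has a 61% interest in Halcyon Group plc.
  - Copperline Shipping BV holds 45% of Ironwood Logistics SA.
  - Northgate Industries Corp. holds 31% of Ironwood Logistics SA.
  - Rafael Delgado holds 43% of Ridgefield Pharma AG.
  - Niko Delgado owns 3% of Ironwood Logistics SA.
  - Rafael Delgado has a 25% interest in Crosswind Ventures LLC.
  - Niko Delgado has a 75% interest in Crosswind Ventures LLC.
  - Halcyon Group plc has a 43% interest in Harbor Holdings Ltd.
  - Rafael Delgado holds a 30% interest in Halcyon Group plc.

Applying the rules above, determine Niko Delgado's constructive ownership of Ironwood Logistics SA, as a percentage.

24.9612%

By sibling attribution (R1), Niko Delgado is treated as also owning Rafael Delgado's interest in Halcyon Group plc, giving 61% + 30% = 91%.
By sibling attribution (R1), Niko Delgado is treated as also owning Rafael Delgado's interest in Ridgefield Pharma AG, giving 55% + 43% = 98%.
By sibling attribution (R1), Niko Delgado is treated as also owning Rafael Delgado's interest in Crosswind Ventures LLC, giving 75% + 25% = 100%.
Chain via Halcyon Group plc → Harbor Holdings Ltd (R3): 91% × 43% × 14% = 5.4782% of Ironwood Logistics SA.
Chain via Ridgefield Pharma AG → Northgate Industries Corp. (R3): 98% × 35% × 31% = 10.633% of Ironwood Logistics SA.
Chain via Crosswind Ventures LLC → Copperline Shipping BV (R3): 100% × 13% × 45% = 5.85% of Ironwood Logistics SA.
Direct interest in Ironwood Logistics SA: 3%.
Aggregating (R2): 5.4782% + 10.633% + 5.85% + 3% = 24.9612%.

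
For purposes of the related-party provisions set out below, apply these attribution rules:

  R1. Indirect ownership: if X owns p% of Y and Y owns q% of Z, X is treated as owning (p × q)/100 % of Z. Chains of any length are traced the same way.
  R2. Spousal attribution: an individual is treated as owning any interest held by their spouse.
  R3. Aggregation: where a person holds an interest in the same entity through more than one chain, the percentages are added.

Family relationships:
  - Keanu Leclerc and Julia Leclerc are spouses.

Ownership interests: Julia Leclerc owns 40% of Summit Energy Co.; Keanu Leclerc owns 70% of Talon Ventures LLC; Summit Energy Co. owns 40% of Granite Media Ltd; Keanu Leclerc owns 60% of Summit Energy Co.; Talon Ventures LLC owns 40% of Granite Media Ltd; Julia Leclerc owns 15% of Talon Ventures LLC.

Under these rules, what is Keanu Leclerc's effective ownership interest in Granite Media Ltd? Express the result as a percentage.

By spousal attribution (R2), Keanu Leclerc is treated as also owning Julia Leclerc's interest in Summit Energy Co, giving 60% + 40% = 100%.
By spousal attribution (R2), Keanu Leclerc is treated as also owning Julia Leclerc's interest in Talon Ventures LLC, giving 70% + 15% = 85%.
Chain via Summit Energy Co. (R1): 100% × 40% = 40% of Granite Media Ltd.
Chain via Talon Ventures LLC (R1): 85% × 40% = 34% of Granite Media Ltd.
Aggregating (R3): 40% + 34% = 74%.

74%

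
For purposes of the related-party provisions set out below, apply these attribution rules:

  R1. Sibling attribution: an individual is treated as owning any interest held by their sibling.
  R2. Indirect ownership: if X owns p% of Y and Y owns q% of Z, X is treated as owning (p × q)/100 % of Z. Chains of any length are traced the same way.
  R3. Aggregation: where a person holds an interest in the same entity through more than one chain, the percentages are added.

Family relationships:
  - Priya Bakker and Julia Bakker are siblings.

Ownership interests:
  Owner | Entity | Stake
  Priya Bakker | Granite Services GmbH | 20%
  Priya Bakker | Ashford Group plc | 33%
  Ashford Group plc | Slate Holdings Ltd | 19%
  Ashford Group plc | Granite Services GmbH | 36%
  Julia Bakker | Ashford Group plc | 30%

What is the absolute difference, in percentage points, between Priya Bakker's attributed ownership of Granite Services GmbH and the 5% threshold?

37.68

By sibling attribution (R1), Priya Bakker is treated as also owning Julia Bakker's interest in Ashford Group plc, giving 33% + 30% = 63%.
Chain via Ashford Group plc (R2): 63% × 36% = 22.68% of Granite Services GmbH.
Direct interest in Granite Services GmbH: 20%.
Aggregating (R3): 22.68% + 20% = 42.68%.
42.68% exceeds the 5% threshold by 37.68 percentage points.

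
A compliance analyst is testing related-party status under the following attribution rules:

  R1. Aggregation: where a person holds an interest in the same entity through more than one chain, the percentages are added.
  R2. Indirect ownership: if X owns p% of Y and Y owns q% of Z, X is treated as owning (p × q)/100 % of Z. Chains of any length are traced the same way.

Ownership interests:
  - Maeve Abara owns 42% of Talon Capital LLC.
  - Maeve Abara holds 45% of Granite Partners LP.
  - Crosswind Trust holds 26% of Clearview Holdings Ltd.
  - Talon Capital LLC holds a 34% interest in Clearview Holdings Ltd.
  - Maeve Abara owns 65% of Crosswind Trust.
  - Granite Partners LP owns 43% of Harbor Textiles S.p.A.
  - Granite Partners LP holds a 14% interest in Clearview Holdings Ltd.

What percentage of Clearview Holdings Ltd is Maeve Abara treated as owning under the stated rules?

Chain via Granite Partners LP (R2): 45% × 14% = 6.3% of Clearview Holdings Ltd.
Chain via Crosswind Trust (R2): 65% × 26% = 16.9% of Clearview Holdings Ltd.
Chain via Talon Capital LLC (R2): 42% × 34% = 14.28% of Clearview Holdings Ltd.
Aggregating (R1): 6.3% + 16.9% + 14.28% = 37.48%.

37.48%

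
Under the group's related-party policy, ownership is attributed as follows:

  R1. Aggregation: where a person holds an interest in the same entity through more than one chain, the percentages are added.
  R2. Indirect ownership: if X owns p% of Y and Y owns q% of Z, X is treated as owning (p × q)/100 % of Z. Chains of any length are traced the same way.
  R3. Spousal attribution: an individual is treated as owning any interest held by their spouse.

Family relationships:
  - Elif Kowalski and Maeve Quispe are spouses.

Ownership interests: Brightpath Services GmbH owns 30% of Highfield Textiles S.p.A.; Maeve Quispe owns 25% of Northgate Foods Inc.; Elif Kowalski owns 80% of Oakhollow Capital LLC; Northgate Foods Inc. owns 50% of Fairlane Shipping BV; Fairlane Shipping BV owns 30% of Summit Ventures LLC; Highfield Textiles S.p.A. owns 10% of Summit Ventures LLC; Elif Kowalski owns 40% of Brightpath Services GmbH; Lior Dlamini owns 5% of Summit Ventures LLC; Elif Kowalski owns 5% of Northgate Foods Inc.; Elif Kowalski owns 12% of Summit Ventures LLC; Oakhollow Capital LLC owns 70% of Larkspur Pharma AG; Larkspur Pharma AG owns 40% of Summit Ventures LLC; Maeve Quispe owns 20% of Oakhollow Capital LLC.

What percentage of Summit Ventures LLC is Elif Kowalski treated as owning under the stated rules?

45.7%

By spousal attribution (R3), Elif Kowalski is treated as also owning Maeve Quispe's interest in Northgate Foods Inc, giving 5% + 25% = 30%.
By spousal attribution (R3), Elif Kowalski is treated as also owning Maeve Quispe's interest in Oakhollow Capital LLC, giving 80% + 20% = 100%.
Chain via Northgate Foods Inc. → Fairlane Shipping BV (R2): 30% × 50% × 30% = 4.5% of Summit Ventures LLC.
Chain via Brightpath Services GmbH → Highfield Textiles S.p.A. (R2): 40% × 30% × 10% = 1.2% of Summit Ventures LLC.
Chain via Oakhollow Capital LLC → Larkspur Pharma AG (R2): 100% × 70% × 40% = 28% of Summit Ventures LLC.
Direct interest in Summit Ventures LLC: 12%.
Aggregating (R1): 4.5% + 1.2% + 28% + 12% = 45.7%.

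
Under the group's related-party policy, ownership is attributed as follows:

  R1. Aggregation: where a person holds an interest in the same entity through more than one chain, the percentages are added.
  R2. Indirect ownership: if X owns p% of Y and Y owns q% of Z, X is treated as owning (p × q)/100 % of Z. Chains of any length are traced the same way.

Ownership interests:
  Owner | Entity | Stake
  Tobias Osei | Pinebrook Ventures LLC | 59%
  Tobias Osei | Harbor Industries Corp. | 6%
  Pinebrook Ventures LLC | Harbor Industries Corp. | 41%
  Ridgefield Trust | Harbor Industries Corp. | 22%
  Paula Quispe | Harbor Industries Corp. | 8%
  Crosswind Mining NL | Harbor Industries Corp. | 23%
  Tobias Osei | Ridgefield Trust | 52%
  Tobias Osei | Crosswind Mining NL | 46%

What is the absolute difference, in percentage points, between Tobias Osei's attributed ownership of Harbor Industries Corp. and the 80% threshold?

Chain via Pinebrook Ventures LLC (R2): 59% × 41% = 24.19% of Harbor Industries Corp.
Chain via Ridgefield Trust (R2): 52% × 22% = 11.44% of Harbor Industries Corp.
Chain via Crosswind Mining NL (R2): 46% × 23% = 10.58% of Harbor Industries Corp.
Direct interest in Harbor Industries Corp: 6%.
Aggregating (R1): 24.19% + 11.44% + 10.58% + 6% = 52.21%.
52.21% falls short of the 80% threshold by 27.79 percentage points.

27.79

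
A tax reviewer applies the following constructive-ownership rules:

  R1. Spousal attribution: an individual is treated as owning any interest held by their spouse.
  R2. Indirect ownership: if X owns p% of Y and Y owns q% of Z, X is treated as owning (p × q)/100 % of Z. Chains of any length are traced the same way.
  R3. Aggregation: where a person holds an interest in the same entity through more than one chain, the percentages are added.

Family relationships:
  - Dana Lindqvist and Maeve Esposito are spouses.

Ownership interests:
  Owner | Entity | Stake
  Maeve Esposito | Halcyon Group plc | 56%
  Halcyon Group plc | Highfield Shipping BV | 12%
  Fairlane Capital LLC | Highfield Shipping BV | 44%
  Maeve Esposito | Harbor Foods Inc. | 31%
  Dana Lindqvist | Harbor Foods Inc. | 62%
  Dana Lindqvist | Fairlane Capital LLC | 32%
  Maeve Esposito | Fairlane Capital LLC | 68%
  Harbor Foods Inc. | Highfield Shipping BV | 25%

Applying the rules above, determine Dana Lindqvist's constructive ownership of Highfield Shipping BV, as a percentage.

73.97%

By spousal attribution (R1), Dana Lindqvist is treated as also owning Maeve Esposito's interest in Fairlane Capital LLC, giving 32% + 68% = 100%.
By spousal attribution (R1), Dana Lindqvist is treated as also owning Maeve Esposito's interest in Harbor Foods Inc, giving 62% + 31% = 93%.
By spousal attribution (R1), Dana Lindqvist is treated as owning Maeve Esposito's 56% interest in Halcyon Group plc.
Chain via Fairlane Capital LLC (R2): 100% × 44% = 44% of Highfield Shipping BV.
Chain via Harbor Foods Inc. (R2): 93% × 25% = 23.25% of Highfield Shipping BV.
Chain via Halcyon Group plc (R2): 56% × 12% = 6.72% of Highfield Shipping BV.
Aggregating (R3): 44% + 23.25% + 6.72% = 73.97%.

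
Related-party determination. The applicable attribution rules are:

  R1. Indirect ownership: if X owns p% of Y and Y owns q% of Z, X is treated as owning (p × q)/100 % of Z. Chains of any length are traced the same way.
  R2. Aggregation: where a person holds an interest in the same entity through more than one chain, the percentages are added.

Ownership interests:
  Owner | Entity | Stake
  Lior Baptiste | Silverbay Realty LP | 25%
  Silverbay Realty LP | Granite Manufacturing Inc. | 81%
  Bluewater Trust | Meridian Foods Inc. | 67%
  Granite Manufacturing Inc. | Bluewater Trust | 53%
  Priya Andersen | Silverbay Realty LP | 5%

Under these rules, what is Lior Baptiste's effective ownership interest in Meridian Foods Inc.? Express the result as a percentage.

7.190775%

Chain via Silverbay Realty LP → Granite Manufacturing Inc. → Bluewater Trust (R1): 25% × 81% × 53% × 67% = 7.190775% of Meridian Foods Inc.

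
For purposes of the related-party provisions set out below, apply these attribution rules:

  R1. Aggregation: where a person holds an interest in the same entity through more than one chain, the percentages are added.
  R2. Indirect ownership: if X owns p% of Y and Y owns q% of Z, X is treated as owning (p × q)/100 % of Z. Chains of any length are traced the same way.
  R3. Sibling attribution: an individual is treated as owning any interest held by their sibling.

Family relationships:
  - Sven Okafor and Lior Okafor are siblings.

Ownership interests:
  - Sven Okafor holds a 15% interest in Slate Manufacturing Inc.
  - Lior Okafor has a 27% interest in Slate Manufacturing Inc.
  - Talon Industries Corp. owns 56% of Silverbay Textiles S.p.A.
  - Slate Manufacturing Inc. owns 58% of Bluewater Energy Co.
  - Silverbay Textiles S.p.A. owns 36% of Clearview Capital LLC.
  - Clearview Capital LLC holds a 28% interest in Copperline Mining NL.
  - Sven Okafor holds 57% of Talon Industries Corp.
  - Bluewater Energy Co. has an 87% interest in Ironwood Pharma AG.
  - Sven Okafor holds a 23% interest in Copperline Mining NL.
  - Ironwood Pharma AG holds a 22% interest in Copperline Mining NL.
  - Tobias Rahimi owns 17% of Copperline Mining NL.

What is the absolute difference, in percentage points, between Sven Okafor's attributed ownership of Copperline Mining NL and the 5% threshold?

25.88004

By sibling attribution (R3), Sven Okafor is treated as also owning Lior Okafor's interest in Slate Manufacturing Inc, giving 15% + 27% = 42%.
Chain via Talon Industries Corp. → Silverbay Textiles S.p.A. → Clearview Capital LLC (R2): 57% × 56% × 36% × 28% = 3.217536% of Copperline Mining NL.
Chain via Slate Manufacturing Inc. → Bluewater Energy Co. → Ironwood Pharma AG (R2): 42% × 58% × 87% × 22% = 4.662504% of Copperline Mining NL.
Direct interest in Copperline Mining NL: 23%.
Aggregating (R1): 3.217536% + 4.662504% + 23% = 30.88004%.
30.88004% exceeds the 5% threshold by 25.88004 percentage points.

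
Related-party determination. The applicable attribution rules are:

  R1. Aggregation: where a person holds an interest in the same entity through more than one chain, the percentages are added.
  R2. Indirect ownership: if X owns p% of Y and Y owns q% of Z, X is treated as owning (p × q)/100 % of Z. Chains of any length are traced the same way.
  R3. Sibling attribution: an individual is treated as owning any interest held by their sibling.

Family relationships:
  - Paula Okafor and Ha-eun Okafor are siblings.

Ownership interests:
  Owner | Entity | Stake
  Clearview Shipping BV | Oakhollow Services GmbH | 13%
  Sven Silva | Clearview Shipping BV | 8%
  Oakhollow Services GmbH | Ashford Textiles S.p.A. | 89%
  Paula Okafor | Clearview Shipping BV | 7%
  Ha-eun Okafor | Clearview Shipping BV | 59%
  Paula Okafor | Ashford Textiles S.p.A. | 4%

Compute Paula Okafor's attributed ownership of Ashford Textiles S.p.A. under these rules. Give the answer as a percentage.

By sibling attribution (R3), Paula Okafor is treated as also owning Ha-eun Okafor's interest in Clearview Shipping BV, giving 7% + 59% = 66%.
Chain via Clearview Shipping BV → Oakhollow Services GmbH (R2): 66% × 13% × 89% = 7.6362% of Ashford Textiles S.p.A.
Direct interest in Ashford Textiles S.p.A: 4%.
Aggregating (R1): 7.6362% + 4% = 11.6362%.

11.6362%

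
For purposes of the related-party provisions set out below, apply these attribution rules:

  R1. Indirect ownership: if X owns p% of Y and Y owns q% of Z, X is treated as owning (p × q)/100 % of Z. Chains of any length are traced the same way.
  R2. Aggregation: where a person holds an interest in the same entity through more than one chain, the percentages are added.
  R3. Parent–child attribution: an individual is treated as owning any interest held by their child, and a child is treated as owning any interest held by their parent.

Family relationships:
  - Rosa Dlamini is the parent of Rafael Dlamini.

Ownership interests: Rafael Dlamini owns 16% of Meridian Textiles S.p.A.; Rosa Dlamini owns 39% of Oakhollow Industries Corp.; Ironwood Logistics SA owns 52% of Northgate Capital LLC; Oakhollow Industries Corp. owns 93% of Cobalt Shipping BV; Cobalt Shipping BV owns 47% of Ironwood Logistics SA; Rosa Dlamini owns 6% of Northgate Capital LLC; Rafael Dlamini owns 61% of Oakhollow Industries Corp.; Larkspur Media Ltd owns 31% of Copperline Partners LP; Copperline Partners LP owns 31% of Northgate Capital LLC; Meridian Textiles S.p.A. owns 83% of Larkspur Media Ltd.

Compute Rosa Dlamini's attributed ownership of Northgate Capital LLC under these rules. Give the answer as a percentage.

By parent–child attribution (R3), Rosa Dlamini is treated as also owning Rafael Dlamini's interest in Oakhollow Industries Corp, giving 39% + 61% = 100%.
By parent–child attribution (R3), Rosa Dlamini is treated as owning Rafael Dlamini's 16% interest in Meridian Textiles S.p.A.
Chain via Oakhollow Industries Corp. → Cobalt Shipping BV → Ironwood Logistics SA (R1): 100% × 93% × 47% × 52% = 22.7292% of Northgate Capital LLC.
Direct interest in Northgate Capital LLC: 6%.
Chain via Meridian Textiles S.p.A. → Larkspur Media Ltd → Copperline Partners LP (R1): 16% × 83% × 31% × 31% = 1.276208% of Northgate Capital LLC.
Aggregating (R2): 22.7292% + 6% + 1.276208% = 30.005408%.

30.005408%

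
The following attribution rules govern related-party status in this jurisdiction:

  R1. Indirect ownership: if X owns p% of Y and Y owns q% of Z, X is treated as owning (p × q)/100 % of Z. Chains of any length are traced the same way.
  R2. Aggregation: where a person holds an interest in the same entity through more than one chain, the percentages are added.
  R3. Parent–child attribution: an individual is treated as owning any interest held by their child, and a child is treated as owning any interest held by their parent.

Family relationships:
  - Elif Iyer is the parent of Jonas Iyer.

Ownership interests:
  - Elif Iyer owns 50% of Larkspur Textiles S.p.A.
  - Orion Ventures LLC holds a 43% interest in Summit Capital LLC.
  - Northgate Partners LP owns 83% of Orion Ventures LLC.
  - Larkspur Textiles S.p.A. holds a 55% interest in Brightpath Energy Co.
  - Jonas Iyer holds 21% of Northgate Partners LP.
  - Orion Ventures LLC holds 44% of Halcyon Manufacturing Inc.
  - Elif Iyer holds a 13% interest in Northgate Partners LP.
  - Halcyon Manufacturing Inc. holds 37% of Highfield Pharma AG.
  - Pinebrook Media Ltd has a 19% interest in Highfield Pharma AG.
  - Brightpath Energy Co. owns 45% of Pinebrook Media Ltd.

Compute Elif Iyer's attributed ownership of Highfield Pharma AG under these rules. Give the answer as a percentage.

6.945466%

By parent–child attribution (R3), Elif Iyer is treated as also owning Jonas Iyer's interest in Northgate Partners LP, giving 13% + 21% = 34%.
Chain via Larkspur Textiles S.p.A. → Brightpath Energy Co. → Pinebrook Media Ltd (R1): 50% × 55% × 45% × 19% = 2.35125% of Highfield Pharma AG.
Chain via Northgate Partners LP → Orion Ventures LLC → Halcyon Manufacturing Inc. (R1): 34% × 83% × 44% × 37% = 4.594216% of Highfield Pharma AG.
Aggregating (R2): 2.35125% + 4.594216% = 6.945466%.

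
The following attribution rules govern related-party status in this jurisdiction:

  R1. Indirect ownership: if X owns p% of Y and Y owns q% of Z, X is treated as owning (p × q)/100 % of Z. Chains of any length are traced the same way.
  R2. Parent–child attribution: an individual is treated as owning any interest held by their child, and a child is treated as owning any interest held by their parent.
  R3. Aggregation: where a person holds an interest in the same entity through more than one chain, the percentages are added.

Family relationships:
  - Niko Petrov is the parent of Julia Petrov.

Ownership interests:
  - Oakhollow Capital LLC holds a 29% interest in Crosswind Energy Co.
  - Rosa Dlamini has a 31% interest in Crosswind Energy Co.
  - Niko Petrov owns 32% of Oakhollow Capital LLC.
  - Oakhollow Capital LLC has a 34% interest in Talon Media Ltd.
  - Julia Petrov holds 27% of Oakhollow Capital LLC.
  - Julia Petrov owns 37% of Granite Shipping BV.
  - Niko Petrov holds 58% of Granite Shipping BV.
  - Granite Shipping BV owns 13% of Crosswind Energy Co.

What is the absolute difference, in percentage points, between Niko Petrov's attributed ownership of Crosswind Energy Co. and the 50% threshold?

By parent–child attribution (R2), Niko Petrov is treated as also owning Julia Petrov's interest in Oakhollow Capital LLC, giving 32% + 27% = 59%.
By parent–child attribution (R2), Niko Petrov is treated as also owning Julia Petrov's interest in Granite Shipping BV, giving 58% + 37% = 95%.
Chain via Oakhollow Capital LLC (R1): 59% × 29% = 17.11% of Crosswind Energy Co.
Chain via Granite Shipping BV (R1): 95% × 13% = 12.35% of Crosswind Energy Co.
Aggregating (R3): 17.11% + 12.35% = 29.46%.
29.46% falls short of the 50% threshold by 20.54 percentage points.

20.54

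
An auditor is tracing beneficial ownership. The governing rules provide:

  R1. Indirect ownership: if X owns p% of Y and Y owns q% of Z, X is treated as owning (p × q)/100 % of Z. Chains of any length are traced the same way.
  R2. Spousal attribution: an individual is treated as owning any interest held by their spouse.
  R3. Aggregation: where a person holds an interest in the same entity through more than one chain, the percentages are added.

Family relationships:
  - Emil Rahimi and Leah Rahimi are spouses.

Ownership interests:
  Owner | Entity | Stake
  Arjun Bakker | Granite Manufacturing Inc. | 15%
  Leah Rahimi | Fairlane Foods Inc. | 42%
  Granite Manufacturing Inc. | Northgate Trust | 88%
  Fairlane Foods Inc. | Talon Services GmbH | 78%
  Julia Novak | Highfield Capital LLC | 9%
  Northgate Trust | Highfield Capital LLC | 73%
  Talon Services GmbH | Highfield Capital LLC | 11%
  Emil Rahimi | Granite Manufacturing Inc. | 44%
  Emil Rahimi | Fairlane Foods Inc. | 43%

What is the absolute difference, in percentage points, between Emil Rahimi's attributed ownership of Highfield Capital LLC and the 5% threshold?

By spousal attribution (R2), Emil Rahimi is treated as also owning Leah Rahimi's interest in Fairlane Foods Inc, giving 43% + 42% = 85%.
Chain via Granite Manufacturing Inc. → Northgate Trust (R1): 44% × 88% × 73% = 28.2656% of Highfield Capital LLC.
Chain via Fairlane Foods Inc. → Talon Services GmbH (R1): 85% × 78% × 11% = 7.293% of Highfield Capital LLC.
Aggregating (R3): 28.2656% + 7.293% = 35.5586%.
35.5586% exceeds the 5% threshold by 30.5586 percentage points.

30.5586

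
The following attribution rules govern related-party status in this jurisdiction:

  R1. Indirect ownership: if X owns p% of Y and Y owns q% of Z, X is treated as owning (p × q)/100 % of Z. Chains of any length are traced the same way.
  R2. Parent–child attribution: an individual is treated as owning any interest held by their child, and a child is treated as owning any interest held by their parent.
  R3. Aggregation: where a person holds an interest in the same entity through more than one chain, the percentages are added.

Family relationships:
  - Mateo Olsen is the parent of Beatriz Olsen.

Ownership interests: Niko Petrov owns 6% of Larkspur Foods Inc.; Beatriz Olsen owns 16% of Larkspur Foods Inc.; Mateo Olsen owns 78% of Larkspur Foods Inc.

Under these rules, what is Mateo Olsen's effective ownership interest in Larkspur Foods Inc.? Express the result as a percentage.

94%

By parent–child attribution (R2), Mateo Olsen is treated as also owning Beatriz Olsen's interest in Larkspur Foods Inc, giving 78% + 16% = 94%.
Direct interest in Larkspur Foods Inc: 94%.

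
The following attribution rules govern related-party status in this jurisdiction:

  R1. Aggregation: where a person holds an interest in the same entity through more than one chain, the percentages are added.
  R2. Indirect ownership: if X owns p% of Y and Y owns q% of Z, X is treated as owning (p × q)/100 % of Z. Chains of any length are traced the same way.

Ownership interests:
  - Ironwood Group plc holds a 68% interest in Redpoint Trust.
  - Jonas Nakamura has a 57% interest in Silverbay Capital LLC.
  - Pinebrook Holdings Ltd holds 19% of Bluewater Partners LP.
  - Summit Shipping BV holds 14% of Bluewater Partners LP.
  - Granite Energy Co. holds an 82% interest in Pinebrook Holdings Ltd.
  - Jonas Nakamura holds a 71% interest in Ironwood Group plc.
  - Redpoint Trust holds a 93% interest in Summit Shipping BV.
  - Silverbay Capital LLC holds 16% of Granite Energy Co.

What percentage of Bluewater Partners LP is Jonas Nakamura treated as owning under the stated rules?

Chain via Silverbay Capital LLC → Granite Energy Co. → Pinebrook Holdings Ltd (R2): 57% × 16% × 82% × 19% = 1.420896% of Bluewater Partners LP.
Chain via Ironwood Group plc → Redpoint Trust → Summit Shipping BV (R2): 71% × 68% × 93% × 14% = 6.286056% of Bluewater Partners LP.
Aggregating (R1): 1.420896% + 6.286056% = 7.706952%.

7.706952%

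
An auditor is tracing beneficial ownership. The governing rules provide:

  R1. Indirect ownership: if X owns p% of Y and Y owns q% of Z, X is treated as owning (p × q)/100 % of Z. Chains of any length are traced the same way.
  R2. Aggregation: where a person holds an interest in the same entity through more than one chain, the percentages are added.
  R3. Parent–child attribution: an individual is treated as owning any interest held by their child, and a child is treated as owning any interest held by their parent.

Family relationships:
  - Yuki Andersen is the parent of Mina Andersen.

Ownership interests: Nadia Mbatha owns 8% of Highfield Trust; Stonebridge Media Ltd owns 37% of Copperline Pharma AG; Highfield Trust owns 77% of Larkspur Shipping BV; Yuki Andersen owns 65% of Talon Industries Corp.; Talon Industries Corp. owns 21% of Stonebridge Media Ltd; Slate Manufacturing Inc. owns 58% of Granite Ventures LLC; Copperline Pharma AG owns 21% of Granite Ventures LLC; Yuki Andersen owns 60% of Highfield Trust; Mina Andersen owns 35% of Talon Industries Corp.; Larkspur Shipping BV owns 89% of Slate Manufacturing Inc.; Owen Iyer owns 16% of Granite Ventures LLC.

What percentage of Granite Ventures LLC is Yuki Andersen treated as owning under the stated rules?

By parent–child attribution (R3), Yuki Andersen is treated as also owning Mina Andersen's interest in Talon Industries Corp, giving 65% + 35% = 100%.
Chain via Highfield Trust → Larkspur Shipping BV → Slate Manufacturing Inc. (R1): 60% × 77% × 89% × 58% = 23.84844% of Granite Ventures LLC.
Chain via Talon Industries Corp. → Stonebridge Media Ltd → Copperline Pharma AG (R1): 100% × 21% × 37% × 21% = 1.6317% of Granite Ventures LLC.
Aggregating (R2): 23.84844% + 1.6317% = 25.48014%.

25.48014%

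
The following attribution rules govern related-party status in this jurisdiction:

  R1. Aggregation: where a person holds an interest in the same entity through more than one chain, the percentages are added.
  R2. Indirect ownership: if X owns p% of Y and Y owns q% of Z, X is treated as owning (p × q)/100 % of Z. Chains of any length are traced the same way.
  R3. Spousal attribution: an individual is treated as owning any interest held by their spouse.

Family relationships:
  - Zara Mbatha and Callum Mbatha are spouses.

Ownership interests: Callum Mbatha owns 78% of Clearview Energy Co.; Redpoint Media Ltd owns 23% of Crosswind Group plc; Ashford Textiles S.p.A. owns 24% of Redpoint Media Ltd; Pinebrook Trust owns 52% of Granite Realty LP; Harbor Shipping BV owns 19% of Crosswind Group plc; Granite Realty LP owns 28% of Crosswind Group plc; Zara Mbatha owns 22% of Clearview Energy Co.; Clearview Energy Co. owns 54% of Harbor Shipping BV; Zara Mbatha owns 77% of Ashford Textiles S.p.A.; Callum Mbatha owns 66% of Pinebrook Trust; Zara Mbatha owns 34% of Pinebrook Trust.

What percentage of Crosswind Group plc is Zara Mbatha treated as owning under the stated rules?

29.0704%

By spousal attribution (R3), Zara Mbatha is treated as also owning Callum Mbatha's interest in Clearview Energy Co, giving 22% + 78% = 100%.
By spousal attribution (R3), Zara Mbatha is treated as also owning Callum Mbatha's interest in Pinebrook Trust, giving 34% + 66% = 100%.
Chain via Clearview Energy Co. → Harbor Shipping BV (R2): 100% × 54% × 19% = 10.26% of Crosswind Group plc.
Chain via Pinebrook Trust → Granite Realty LP (R2): 100% × 52% × 28% = 14.56% of Crosswind Group plc.
Chain via Ashford Textiles S.p.A. → Redpoint Media Ltd (R2): 77% × 24% × 23% = 4.2504% of Crosswind Group plc.
Aggregating (R1): 10.26% + 14.56% + 4.2504% = 29.0704%.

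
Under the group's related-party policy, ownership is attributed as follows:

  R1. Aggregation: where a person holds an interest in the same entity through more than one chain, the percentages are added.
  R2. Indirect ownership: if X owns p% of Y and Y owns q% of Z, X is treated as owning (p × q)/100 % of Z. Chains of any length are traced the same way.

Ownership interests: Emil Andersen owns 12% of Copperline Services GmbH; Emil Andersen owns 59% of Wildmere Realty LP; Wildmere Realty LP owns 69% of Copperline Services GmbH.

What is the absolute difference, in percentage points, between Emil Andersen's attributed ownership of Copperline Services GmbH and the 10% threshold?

42.71

Chain via Wildmere Realty LP (R2): 59% × 69% = 40.71% of Copperline Services GmbH.
Direct interest in Copperline Services GmbH: 12%.
Aggregating (R1): 40.71% + 12% = 52.71%.
52.71% exceeds the 10% threshold by 42.71 percentage points.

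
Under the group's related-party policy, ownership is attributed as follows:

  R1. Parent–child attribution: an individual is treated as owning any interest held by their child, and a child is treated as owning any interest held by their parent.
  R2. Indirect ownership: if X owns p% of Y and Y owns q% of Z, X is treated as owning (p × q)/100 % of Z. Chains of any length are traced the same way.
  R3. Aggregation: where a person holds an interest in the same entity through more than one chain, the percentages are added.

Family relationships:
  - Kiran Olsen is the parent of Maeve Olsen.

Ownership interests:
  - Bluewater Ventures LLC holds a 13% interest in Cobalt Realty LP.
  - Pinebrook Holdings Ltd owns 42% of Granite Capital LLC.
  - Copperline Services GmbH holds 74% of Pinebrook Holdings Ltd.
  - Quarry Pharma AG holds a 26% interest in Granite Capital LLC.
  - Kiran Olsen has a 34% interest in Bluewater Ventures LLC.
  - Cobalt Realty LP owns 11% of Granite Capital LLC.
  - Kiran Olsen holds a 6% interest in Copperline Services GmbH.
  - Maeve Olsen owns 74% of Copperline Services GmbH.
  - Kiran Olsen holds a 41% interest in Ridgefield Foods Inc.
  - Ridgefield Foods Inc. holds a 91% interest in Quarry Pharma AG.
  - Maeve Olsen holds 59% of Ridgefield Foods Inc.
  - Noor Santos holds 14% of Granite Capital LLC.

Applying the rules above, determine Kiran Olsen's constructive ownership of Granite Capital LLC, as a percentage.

By parent–child attribution (R1), Kiran Olsen is treated as also owning Maeve Olsen's interest in Copperline Services GmbH, giving 6% + 74% = 80%.
By parent–child attribution (R1), Kiran Olsen is treated as also owning Maeve Olsen's interest in Ridgefield Foods Inc, giving 41% + 59% = 100%.
Chain via Bluewater Ventures LLC → Cobalt Realty LP (R2): 34% × 13% × 11% = 0.4862% of Granite Capital LLC.
Chain via Copperline Services GmbH → Pinebrook Holdings Ltd (R2): 80% × 74% × 42% = 24.864% of Granite Capital LLC.
Chain via Ridgefield Foods Inc. → Quarry Pharma AG (R2): 100% × 91% × 26% = 23.66% of Granite Capital LLC.
Aggregating (R3): 0.4862% + 24.864% + 23.66% = 49.0102%.

49.0102%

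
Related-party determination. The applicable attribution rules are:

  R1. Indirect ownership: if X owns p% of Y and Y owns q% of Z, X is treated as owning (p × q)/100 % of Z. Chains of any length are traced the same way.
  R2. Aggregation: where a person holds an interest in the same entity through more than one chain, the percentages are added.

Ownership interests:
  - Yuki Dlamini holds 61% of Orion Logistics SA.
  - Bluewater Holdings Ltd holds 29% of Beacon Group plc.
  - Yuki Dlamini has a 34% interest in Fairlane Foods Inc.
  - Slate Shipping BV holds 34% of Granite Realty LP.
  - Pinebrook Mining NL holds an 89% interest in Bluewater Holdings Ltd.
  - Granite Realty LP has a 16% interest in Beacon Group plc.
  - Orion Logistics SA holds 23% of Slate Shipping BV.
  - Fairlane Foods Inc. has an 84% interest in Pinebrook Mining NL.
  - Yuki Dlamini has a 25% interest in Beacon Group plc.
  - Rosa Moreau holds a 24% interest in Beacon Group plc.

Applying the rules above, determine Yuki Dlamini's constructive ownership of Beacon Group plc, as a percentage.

Chain via Fairlane Foods Inc. → Pinebrook Mining NL → Bluewater Holdings Ltd (R1): 34% × 84% × 89% × 29% = 7.371336% of Beacon Group plc.
Chain via Orion Logistics SA → Slate Shipping BV → Granite Realty LP (R1): 61% × 23% × 34% × 16% = 0.763232% of Beacon Group plc.
Direct interest in Beacon Group plc: 25%.
Aggregating (R2): 7.371336% + 0.763232% + 25% = 33.134568%.

33.134568%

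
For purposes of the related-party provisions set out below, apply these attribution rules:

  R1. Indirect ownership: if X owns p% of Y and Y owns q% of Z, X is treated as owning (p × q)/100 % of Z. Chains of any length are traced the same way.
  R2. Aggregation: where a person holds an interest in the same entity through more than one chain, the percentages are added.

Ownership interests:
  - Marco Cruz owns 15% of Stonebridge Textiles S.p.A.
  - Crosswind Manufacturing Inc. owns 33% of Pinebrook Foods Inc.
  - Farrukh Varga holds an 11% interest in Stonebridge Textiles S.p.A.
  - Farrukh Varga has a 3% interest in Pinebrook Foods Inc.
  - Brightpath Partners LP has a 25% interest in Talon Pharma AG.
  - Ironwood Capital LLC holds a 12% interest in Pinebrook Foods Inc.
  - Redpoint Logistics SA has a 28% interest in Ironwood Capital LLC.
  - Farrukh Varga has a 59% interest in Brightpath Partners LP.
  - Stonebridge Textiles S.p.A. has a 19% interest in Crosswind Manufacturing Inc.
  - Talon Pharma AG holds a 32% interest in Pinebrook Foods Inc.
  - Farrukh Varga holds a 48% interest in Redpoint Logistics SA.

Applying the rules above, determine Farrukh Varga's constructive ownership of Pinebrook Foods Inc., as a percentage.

Chain via Brightpath Partners LP → Talon Pharma AG (R1): 59% × 25% × 32% = 4.72% of Pinebrook Foods Inc.
Chain via Redpoint Logistics SA → Ironwood Capital LLC (R1): 48% × 28% × 12% = 1.6128% of Pinebrook Foods Inc.
Chain via Stonebridge Textiles S.p.A. → Crosswind Manufacturing Inc. (R1): 11% × 19% × 33% = 0.6897% of Pinebrook Foods Inc.
Direct interest in Pinebrook Foods Inc: 3%.
Aggregating (R2): 4.72% + 1.6128% + 0.6897% + 3% = 10.0225%.

10.0225%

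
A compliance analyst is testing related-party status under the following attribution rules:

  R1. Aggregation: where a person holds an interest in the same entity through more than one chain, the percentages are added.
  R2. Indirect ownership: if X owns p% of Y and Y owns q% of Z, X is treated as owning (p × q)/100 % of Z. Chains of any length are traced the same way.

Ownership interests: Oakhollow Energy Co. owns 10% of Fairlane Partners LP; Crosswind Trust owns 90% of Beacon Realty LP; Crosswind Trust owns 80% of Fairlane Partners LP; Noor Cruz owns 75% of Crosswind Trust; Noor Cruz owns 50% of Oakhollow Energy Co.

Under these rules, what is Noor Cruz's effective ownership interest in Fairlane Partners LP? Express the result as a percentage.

Chain via Oakhollow Energy Co. (R2): 50% × 10% = 5% of Fairlane Partners LP.
Chain via Crosswind Trust (R2): 75% × 80% = 60% of Fairlane Partners LP.
Aggregating (R1): 5% + 60% = 65%.

65%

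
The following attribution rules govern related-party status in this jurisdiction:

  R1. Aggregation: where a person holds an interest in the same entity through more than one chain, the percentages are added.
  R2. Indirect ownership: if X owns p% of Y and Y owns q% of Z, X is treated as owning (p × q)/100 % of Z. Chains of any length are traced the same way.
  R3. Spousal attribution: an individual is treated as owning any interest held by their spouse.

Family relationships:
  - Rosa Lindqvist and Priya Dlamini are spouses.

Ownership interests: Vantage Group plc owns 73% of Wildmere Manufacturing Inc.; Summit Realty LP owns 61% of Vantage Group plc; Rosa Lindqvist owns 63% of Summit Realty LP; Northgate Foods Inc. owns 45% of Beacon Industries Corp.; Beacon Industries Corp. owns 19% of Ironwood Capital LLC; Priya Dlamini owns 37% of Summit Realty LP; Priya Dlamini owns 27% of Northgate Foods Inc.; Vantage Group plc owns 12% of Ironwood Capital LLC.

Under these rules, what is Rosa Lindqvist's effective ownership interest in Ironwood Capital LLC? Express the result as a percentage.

By spousal attribution (R3), Rosa Lindqvist is treated as also owning Priya Dlamini's interest in Summit Realty LP, giving 63% + 37% = 100%.
By spousal attribution (R3), Rosa Lindqvist is treated as owning Priya Dlamini's 27% interest in Northgate Foods Inc.
Chain via Summit Realty LP → Vantage Group plc (R2): 100% × 61% × 12% = 7.32% of Ironwood Capital LLC.
Chain via Northgate Foods Inc. → Beacon Industries Corp. (R2): 27% × 45% × 19% = 2.3085% of Ironwood Capital LLC.
Aggregating (R1): 7.32% + 2.3085% = 9.6285%.

9.6285%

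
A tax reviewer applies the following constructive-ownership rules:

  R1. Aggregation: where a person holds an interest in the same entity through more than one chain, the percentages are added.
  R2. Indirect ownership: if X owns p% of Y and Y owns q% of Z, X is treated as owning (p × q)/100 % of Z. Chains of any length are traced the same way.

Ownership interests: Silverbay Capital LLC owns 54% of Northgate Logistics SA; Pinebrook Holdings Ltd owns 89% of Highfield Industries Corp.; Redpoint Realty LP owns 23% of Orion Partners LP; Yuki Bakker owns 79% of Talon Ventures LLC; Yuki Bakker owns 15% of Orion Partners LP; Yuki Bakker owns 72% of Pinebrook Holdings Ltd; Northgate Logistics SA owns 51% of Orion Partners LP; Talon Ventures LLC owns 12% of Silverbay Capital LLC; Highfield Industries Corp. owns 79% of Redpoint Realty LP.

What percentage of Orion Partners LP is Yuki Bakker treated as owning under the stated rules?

Chain via Pinebrook Holdings Ltd → Highfield Industries Corp. → Redpoint Realty LP (R2): 72% × 89% × 79% × 23% = 11.643336% of Orion Partners LP.
Chain via Talon Ventures LLC → Silverbay Capital LLC → Northgate Logistics SA (R2): 79% × 12% × 54% × 51% = 2.610792% of Orion Partners LP.
Direct interest in Orion Partners LP: 15%.
Aggregating (R1): 11.643336% + 2.610792% + 15% = 29.254128%.

29.254128%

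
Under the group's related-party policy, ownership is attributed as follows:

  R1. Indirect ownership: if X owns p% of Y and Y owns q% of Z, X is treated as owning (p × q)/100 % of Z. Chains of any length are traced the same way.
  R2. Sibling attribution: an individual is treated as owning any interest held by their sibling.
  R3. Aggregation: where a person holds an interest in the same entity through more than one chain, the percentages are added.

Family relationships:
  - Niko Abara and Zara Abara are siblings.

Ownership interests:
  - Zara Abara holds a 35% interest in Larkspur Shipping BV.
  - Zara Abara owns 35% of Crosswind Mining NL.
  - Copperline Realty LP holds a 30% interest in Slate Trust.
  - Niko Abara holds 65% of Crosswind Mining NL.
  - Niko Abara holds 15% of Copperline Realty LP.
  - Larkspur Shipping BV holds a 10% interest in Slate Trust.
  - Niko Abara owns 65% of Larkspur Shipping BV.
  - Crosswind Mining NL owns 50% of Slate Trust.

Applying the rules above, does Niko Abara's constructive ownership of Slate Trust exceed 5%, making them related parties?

By sibling attribution (R2), Niko Abara is treated as also owning Zara Abara's interest in Larkspur Shipping BV, giving 65% + 35% = 100%.
By sibling attribution (R2), Niko Abara is treated as also owning Zara Abara's interest in Crosswind Mining NL, giving 65% + 35% = 100%.
Chain via Larkspur Shipping BV (R1): 100% × 10% = 10% of Slate Trust.
Chain via Copperline Realty LP (R1): 15% × 30% = 4.5% of Slate Trust.
Chain via Crosswind Mining NL (R1): 100% × 50% = 50% of Slate Trust.
Aggregating (R3): 10% + 4.5% + 50% = 64.5%.
64.5% exceeds the 5% threshold, so Niko is a related party to Slate Trust.

Yes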